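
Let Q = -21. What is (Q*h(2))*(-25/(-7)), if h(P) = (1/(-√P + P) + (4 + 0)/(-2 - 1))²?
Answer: -275/6 + 25*√2 ≈ -10.478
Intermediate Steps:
h(P) = (-4/3 + 1/(P - √P))² (h(P) = (1/(P - √P) + 4/(-3))² = (1/(P - √P) + 4*(-⅓))² = (1/(P - √P) - 4/3)² = (-4/3 + 1/(P - √P))²)
(Q*h(2))*(-25/(-7)) = (-7*(3 - 4*2 + 4*√2)²/(3*(√2 - 1*2)²))*(-25/(-7)) = (-7*(3 - 8 + 4*√2)²/(3*(√2 - 2)²))*(-25*(-⅐)) = -7*(-5 + 4*√2)²/(3*(-2 + √2)²)*(25/7) = -25*(-5 + 4*√2)²/(3*(-2 + √2)²)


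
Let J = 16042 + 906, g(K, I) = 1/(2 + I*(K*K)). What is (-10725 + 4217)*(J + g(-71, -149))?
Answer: -82845287418980/751107 ≈ -1.1030e+8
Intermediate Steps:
g(K, I) = 1/(2 + I*K**2)
J = 16948
(-10725 + 4217)*(J + g(-71, -149)) = (-10725 + 4217)*(16948 + 1/(2 - 149*(-71)**2)) = -6508*(16948 + 1/(2 - 149*5041)) = -6508*(16948 + 1/(2 - 751109)) = -6508*(16948 + 1/(-751107)) = -6508*(16948 - 1/751107) = -6508*12729761435/751107 = -82845287418980/751107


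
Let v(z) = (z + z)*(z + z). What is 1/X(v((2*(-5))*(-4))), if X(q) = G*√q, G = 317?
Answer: 1/25360 ≈ 3.9432e-5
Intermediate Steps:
v(z) = 4*z² (v(z) = (2*z)*(2*z) = 4*z²)
X(q) = 317*√q
1/X(v((2*(-5))*(-4))) = 1/(317*√(4*((2*(-5))*(-4))²)) = 1/(317*√(4*(-10*(-4))²)) = 1/(317*√(4*40²)) = 1/(317*√(4*1600)) = 1/(317*√6400) = 1/(317*80) = 1/25360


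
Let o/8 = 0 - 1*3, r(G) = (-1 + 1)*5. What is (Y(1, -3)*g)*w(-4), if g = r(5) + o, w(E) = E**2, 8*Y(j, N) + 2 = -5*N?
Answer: -624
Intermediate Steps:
Y(j, N) = -1/4 - 5*N/8 (Y(j, N) = -1/4 + (-5*N)/8 = -1/4 - 5*N/8)
r(G) = 0 (r(G) = 0*5 = 0)
o = -24 (o = 8*(0 - 1*3) = 8*(0 - 3) = 8*(-3) = -24)
g = -24 (g = 0 - 24 = -24)
(Y(1, -3)*g)*w(-4) = ((-1/4 - 5/8*(-3))*(-24))*(-4)**2 = ((-1/4 + 15/8)*(-24))*16 = ((13/8)*(-24))*16 = -39*16 = -624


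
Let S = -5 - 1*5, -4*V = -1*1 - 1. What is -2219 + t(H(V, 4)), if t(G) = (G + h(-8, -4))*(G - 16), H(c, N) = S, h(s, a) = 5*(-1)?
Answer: -1829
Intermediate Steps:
h(s, a) = -5
V = ½ (V = -(-1*1 - 1)/4 = -(-1 - 1)/4 = -¼*(-2) = ½ ≈ 0.50000)
S = -10 (S = -5 - 5 = -10)
H(c, N) = -10
t(G) = (-16 + G)*(-5 + G) (t(G) = (G - 5)*(G - 16) = (-5 + G)*(-16 + G) = (-16 + G)*(-5 + G))
-2219 + t(H(V, 4)) = -2219 + (80 + (-10)² - 21*(-10)) = -2219 + (80 + 100 + 210) = -2219 + 390 = -1829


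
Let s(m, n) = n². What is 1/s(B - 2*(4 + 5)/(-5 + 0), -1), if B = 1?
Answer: 1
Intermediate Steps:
1/s(B - 2*(4 + 5)/(-5 + 0), -1) = 1/((-1)²) = 1/1 = 1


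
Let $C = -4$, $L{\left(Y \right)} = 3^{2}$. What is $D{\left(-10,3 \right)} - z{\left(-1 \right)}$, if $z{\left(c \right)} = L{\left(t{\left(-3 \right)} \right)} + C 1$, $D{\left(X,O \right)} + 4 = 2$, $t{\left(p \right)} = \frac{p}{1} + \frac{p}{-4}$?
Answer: $-7$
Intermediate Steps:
$t{\left(p \right)} = \frac{3 p}{4}$ ($t{\left(p \right)} = p 1 + p \left(- \frac{1}{4}\right) = p - \frac{p}{4} = \frac{3 p}{4}$)
$D{\left(X,O \right)} = -2$ ($D{\left(X,O \right)} = -4 + 2 = -2$)
$L{\left(Y \right)} = 9$
$z{\left(c \right)} = 5$ ($z{\left(c \right)} = 9 - 4 = 5$)
$D{\left(-10,3 \right)} - z{\left(-1 \right)} = -2 - 5 = -7$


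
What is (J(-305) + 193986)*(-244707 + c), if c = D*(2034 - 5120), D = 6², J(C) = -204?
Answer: -68948216946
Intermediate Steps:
D = 36
c = -111096 (c = 36*(2034 - 5120) = 36*(-3086) = -111096)
(J(-305) + 193986)*(-244707 + c) = (-204 + 193986)*(-244707 - 111096) = 193782*(-355803) = -68948216946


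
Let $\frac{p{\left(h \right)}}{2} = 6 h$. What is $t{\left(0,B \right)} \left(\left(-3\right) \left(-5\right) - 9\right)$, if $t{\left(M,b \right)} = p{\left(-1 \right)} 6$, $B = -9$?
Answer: $-432$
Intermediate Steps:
$p{\left(h \right)} = 12 h$ ($p{\left(h \right)} = 2 \cdot 6 h = 12 h$)
$t{\left(M,b \right)} = -72$ ($t{\left(M,b \right)} = 12 \left(-1\right) 6 = \left(-12\right) 6 = -72$)
$t{\left(0,B \right)} \left(\left(-3\right) \left(-5\right) - 9\right) = - 72 \left(\left(-3\right) \left(-5\right) - 9\right) = - 72 \left(15 - 9\right) = \left(-72\right) 6 = -432$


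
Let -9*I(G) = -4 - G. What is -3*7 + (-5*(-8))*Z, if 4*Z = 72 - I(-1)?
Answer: 2087/3 ≈ 695.67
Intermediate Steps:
I(G) = 4/9 + G/9 (I(G) = -(-4 - G)/9 = 4/9 + G/9)
Z = 215/12 (Z = (72 - (4/9 + (1/9)*(-1)))/4 = (72 - (4/9 - 1/9))/4 = (72 - 1*1/3)/4 = (72 - 1/3)/4 = (1/4)*(215/3) = 215/12 ≈ 17.917)
-3*7 + (-5*(-8))*Z = -3*7 - 5*(-8)*(215/12) = -21 + 40*(215/12) = -21 + 2150/3 = 2087/3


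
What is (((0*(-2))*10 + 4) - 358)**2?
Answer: 125316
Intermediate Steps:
(((0*(-2))*10 + 4) - 358)**2 = ((0*10 + 4) - 358)**2 = ((0 + 4) - 358)**2 = (4 - 358)**2 = (-354)**2 = 125316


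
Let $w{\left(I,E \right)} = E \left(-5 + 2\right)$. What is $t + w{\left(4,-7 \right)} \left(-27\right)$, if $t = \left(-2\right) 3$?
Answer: $-573$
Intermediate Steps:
$w{\left(I,E \right)} = - 3 E$ ($w{\left(I,E \right)} = E \left(-3\right) = - 3 E$)
$t = -6$
$t + w{\left(4,-7 \right)} \left(-27\right) = -6 + \left(-3\right) \left(-7\right) \left(-27\right) = -6 + 21 \left(-27\right) = -6 - 567 = -573$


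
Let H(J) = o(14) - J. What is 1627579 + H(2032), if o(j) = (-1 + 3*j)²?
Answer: 1627228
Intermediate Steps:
H(J) = 1681 - J (H(J) = (-1 + 3*14)² - J = (-1 + 42)² - J = 41² - J = 1681 - J)
1627579 + H(2032) = 1627579 + (1681 - 1*2032) = 1627579 + (1681 - 2032) = 1627579 - 351 = 1627228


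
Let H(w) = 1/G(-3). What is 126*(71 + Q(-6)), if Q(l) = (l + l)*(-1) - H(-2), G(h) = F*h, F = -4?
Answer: 20895/2 ≈ 10448.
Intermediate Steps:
G(h) = -4*h
H(w) = 1/12 (H(w) = 1/(-4*(-3)) = 1/12)
Q(l) = -1/12 - 2*l (Q(l) = (l + l)*(-1) - 1*1/12 = (2*l)*(-1) - 1/12 = -2*l - 1/12 = -1/12 - 2*l)
126*(71 + Q(-6)) = 126*(71 + (-1/12 - 2*(-6))) = 126*(71 + (-1/12 + 12)) = 126*(71 + 143/12) = 126*(995/12) = 20895/2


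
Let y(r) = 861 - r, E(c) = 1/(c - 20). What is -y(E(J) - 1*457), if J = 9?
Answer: -14499/11 ≈ -1318.1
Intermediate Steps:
E(c) = 1/(-20 + c)
-y(E(J) - 1*457) = -(861 - (1/(-20 + 9) - 1*457)) = -(861 - (1/(-11) - 457)) = -(861 - (-1/11 - 457)) = -(861 - 1*(-5028/11)) = -(861 + 5028/11) = -1*14499/11 = -14499/11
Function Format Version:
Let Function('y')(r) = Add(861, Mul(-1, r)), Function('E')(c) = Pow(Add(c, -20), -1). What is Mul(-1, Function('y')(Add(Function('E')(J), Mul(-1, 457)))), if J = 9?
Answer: Rational(-14499, 11) ≈ -1318.1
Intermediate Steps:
Function('E')(c) = Pow(Add(-20, c), -1)
Mul(-1, Function('y')(Add(Function('E')(J), Mul(-1, 457)))) = Mul(-1, Add(861, Mul(-1, Add(Pow(Add(-20, 9), -1), Mul(-1, 457))))) = Mul(-1, Add(861, Mul(-1, Add(Pow(-11, -1), -457)))) = Mul(-1, Add(861, Mul(-1, Add(Rational(-1, 11), -457)))) = Mul(-1, Add(861, Mul(-1, Rational(-5028, 11)))) = Mul(-1, Add(861, Rational(5028, 11))) = Mul(-1, Rational(14499, 11)) = Rational(-14499, 11)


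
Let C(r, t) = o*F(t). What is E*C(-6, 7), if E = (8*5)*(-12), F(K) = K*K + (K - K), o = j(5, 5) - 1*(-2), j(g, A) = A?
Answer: -164640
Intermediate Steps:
o = 7 (o = 5 - 1*(-2) = 5 + 2 = 7)
F(K) = K**2 (F(K) = K**2 + 0 = K**2)
C(r, t) = 7*t**2
E = -480 (E = 40*(-12) = -480)
E*C(-6, 7) = -3360*7**2 = -3360*49 = -480*343 = -164640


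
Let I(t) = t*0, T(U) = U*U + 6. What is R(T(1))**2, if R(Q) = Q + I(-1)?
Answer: 49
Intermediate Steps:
T(U) = 6 + U**2 (T(U) = U**2 + 6 = 6 + U**2)
I(t) = 0
R(Q) = Q (R(Q) = Q + 0 = Q)
R(T(1))**2 = (6 + 1**2)**2 = (6 + 1)**2 = 7**2 = 49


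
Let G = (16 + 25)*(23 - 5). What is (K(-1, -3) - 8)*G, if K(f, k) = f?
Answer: -6642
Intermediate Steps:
G = 738 (G = 41*18 = 738)
(K(-1, -3) - 8)*G = (-1 - 8)*738 = -9*738 = -6642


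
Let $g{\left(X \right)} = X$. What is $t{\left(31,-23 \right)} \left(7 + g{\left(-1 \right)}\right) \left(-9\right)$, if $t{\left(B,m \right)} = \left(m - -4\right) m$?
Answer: $-23598$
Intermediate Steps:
$t{\left(B,m \right)} = m \left(4 + m\right)$ ($t{\left(B,m \right)} = \left(m + 4\right) m = \left(4 + m\right) m = m \left(4 + m\right)$)
$t{\left(31,-23 \right)} \left(7 + g{\left(-1 \right)}\right) \left(-9\right) = - 23 \left(4 - 23\right) \left(7 - 1\right) \left(-9\right) = \left(-23\right) \left(-19\right) 6 \left(-9\right) = 437 \left(-54\right) = -23598$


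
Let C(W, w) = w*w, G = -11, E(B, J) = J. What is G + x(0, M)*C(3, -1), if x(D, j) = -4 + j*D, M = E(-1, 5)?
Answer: -15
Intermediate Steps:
M = 5
x(D, j) = -4 + D*j
C(W, w) = w²
G + x(0, M)*C(3, -1) = -11 + (-4 + 0*5)*(-1)² = -11 + (-4 + 0)*1 = -11 - 4*1 = -11 - 4 = -15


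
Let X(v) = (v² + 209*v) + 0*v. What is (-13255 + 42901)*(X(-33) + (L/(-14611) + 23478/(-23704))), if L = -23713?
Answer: -14906888489152467/86584786 ≈ -1.7217e+8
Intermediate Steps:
X(v) = v² + 209*v (X(v) = (v² + 209*v) + 0 = v² + 209*v)
(-13255 + 42901)*(X(-33) + (L/(-14611) + 23478/(-23704))) = (-13255 + 42901)*(-33*(209 - 33) + (-23713/(-14611) + 23478/(-23704))) = 29646*(-33*176 + (-23713*(-1/14611) + 23478*(-1/23704))) = 29646*(-5808 + (23713/14611 - 11739/11852)) = 29646*(-5808 + 109527947/173169572) = 29646*(-1005659346229/173169572) = -14906888489152467/86584786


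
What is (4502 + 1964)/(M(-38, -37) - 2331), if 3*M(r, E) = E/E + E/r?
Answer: -245708/88553 ≈ -2.7747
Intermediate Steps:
M(r, E) = 1/3 + E/(3*r) (M(r, E) = (E/E + E/r)/3 = (1 + E/r)/3 = 1/3 + E/(3*r))
(4502 + 1964)/(M(-38, -37) - 2331) = (4502 + 1964)/((1/3)*(-37 - 38)/(-38) - 2331) = 6466/((1/3)*(-1/38)*(-75) - 2331) = 6466/(25/38 - 2331) = 6466/(-88553/38) = 6466*(-38/88553) = -245708/88553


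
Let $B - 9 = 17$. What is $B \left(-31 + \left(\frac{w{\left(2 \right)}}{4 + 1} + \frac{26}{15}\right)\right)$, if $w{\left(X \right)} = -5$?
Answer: $- \frac{11804}{15} \approx -786.93$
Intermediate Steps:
$B = 26$ ($B = 9 + 17 = 26$)
$B \left(-31 + \left(\frac{w{\left(2 \right)}}{4 + 1} + \frac{26}{15}\right)\right) = 26 \left(-31 + \left(- \frac{5}{4 + 1} + \frac{26}{15}\right)\right) = 26 \left(-31 + \left(- \frac{5}{5} + 26 \cdot \frac{1}{15}\right)\right) = 26 \left(-31 + \left(\left(-5\right) \frac{1}{5} + \frac{26}{15}\right)\right) = 26 \left(-31 + \left(-1 + \frac{26}{15}\right)\right) = 26 \left(-31 + \frac{11}{15}\right) = 26 \left(- \frac{454}{15}\right) = - \frac{11804}{15}$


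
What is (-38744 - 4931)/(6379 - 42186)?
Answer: 43675/35807 ≈ 1.2197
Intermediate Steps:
(-38744 - 4931)/(6379 - 42186) = -43675/(-35807) = -43675*(-1/35807) = 43675/35807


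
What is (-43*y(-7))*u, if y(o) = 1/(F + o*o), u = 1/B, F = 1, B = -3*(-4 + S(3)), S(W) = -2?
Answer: -43/900 ≈ -0.047778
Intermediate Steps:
B = 18 (B = -3*(-4 - 2) = -3*(-6) = 18)
u = 1/18 ≈ 0.055556
y(o) = 1/(1 + o**2) (y(o) = 1/(1 + o*o) = 1/(1 + o**2))
(-43*y(-7))*u = -43/(1 + (-7)**2)*(1/18) = -43/(1 + 49)*(1/18) = -43/50*(1/18) = -43*1/50*(1/18) = -43/50*1/18 = -43/900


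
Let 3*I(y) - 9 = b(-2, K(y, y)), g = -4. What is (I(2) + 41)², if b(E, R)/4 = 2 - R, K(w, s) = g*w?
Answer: 29584/9 ≈ 3287.1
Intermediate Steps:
K(w, s) = -4*w
b(E, R) = 8 - 4*R (b(E, R) = 4*(2 - R) = 8 - 4*R)
I(y) = 17/3 + 16*y/3 (I(y) = 3 + (8 - (-16)*y)/3 = 3 + (8 + 16*y)/3 = 3 + (8/3 + 16*y/3) = 17/3 + 16*y/3)
(I(2) + 41)² = ((17/3 + (16/3)*2) + 41)² = ((17/3 + 32/3) + 41)² = (49/3 + 41)² = (172/3)² = 29584/9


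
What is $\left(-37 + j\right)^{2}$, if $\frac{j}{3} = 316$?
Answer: $829921$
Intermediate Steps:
$j = 948$ ($j = 3 \cdot 316 = 948$)
$\left(-37 + j\right)^{2} = \left(-37 + 948\right)^{2} = 911^{2} = 829921$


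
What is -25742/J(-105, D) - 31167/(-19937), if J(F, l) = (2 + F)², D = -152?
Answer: -182567551/211511633 ≈ -0.86316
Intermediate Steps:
-25742/J(-105, D) - 31167/(-19937) = -25742/(2 - 105)² - 31167/(-19937) = -25742/((-103)²) - 31167*(-1/19937) = -25742/10609 + 31167/19937 = -182567551/211511633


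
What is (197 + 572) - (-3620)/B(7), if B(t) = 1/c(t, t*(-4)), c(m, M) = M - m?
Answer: -125931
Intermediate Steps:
B(t) = -1/(5*t) (B(t) = 1/(t*(-4) - t) = 1/(-4*t - t) = 1/(-5*t) = -1/(5*t))
(197 + 572) - (-3620)/B(7) = (197 + 572) - (-3620)/((-1/5/7)) = 769 - (-3620)/((-1/5*1/7)) = 769 - (-3620)/(-1/35) = 769 - (-3620)*(-35) = 769 - 1*126700 = 769 - 126700 = -125931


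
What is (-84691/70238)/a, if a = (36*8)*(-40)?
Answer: 84691/809141760 ≈ 0.00010467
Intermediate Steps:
a = -11520 (a = 288*(-40) = -11520)
(-84691/70238)/a = -84691/70238/(-11520) = -84691*1/70238*(-1/11520) = -84691/70238*(-1/11520) = 84691/809141760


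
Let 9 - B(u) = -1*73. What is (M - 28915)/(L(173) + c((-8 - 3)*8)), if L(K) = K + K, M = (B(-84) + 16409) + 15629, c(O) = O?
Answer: 3205/258 ≈ 12.422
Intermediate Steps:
B(u) = 82 (B(u) = 9 - (-1)*73 = 9 - 1*(-73) = 9 + 73 = 82)
M = 32120 (M = (82 + 16409) + 15629 = 16491 + 15629 = 32120)
L(K) = 2*K
(M - 28915)/(L(173) + c((-8 - 3)*8)) = (32120 - 28915)/(2*173 + (-8 - 3)*8) = 3205/(346 - 11*8) = 3205/(346 - 88) = 3205/258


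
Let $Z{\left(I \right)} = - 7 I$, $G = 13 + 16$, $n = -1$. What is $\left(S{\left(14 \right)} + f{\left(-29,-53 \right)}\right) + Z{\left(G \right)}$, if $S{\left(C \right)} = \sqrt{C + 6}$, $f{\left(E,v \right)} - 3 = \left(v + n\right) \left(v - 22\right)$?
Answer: $3850 + 2 \sqrt{5} \approx 3854.5$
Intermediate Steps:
$f{\left(E,v \right)} = 3 + \left(-1 + v\right) \left(-22 + v\right)$ ($f{\left(E,v \right)} = 3 + \left(v - 1\right) \left(v - 22\right) = 3 + \left(-1 + v\right) \left(-22 + v\right)$)
$G = 29$
$S{\left(C \right)} = \sqrt{6 + C}$
$\left(S{\left(14 \right)} + f{\left(-29,-53 \right)}\right) + Z{\left(G \right)} = \left(\sqrt{6 + 14} + \left(25 + \left(-53\right)^{2} - -1219\right)\right) - 203 = \left(\sqrt{20} + \left(25 + 2809 + 1219\right)\right) - 203 = \left(2 \sqrt{5} + 4053\right) - 203 = \left(4053 + 2 \sqrt{5}\right) - 203 = 3850 + 2 \sqrt{5}$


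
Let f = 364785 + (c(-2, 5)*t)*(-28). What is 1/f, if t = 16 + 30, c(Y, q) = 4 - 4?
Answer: 1/364785 ≈ 2.7413e-6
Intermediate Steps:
c(Y, q) = 0
t = 46
f = 364785 (f = 364785 + (0*46)*(-28) = 364785 + 0*(-28) = 364785 + 0 = 364785)
1/f = 1/364785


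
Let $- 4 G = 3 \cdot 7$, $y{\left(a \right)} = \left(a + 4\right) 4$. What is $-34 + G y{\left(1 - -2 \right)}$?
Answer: $-181$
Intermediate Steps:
$y{\left(a \right)} = 16 + 4 a$ ($y{\left(a \right)} = \left(4 + a\right) 4 = 16 + 4 a$)
$G = - \frac{21}{4}$ ($G = - \frac{3 \cdot 7}{4} = \left(- \frac{1}{4}\right) 21 = - \frac{21}{4} \approx -5.25$)
$-34 + G y{\left(1 - -2 \right)} = -34 - \frac{21 \left(16 + 4 \left(1 - -2\right)\right)}{4} = -34 - \frac{21 \left(16 + 4 \left(1 + 2\right)\right)}{4} = -34 - \frac{21 \left(16 + 4 \cdot 3\right)}{4} = -34 - \frac{21 \left(16 + 12\right)}{4} = -34 - 147 = -181$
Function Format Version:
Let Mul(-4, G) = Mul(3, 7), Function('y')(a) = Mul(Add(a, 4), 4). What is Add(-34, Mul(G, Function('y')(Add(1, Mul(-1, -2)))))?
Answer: -181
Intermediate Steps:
Function('y')(a) = Add(16, Mul(4, a)) (Function('y')(a) = Mul(Add(4, a), 4) = Add(16, Mul(4, a)))
G = Rational(-21, 4) (G = Mul(Rational(-1, 4), Mul(3, 7)) = Mul(Rational(-1, 4), 21) = Rational(-21, 4) ≈ -5.2500)
Add(-34, Mul(G, Function('y')(Add(1, Mul(-1, -2))))) = Add(-34, Mul(Rational(-21, 4), Add(16, Mul(4, Add(1, Mul(-1, -2)))))) = Add(-34, Mul(Rational(-21, 4), Add(16, Mul(4, Add(1, 2))))) = Add(-34, Mul(Rational(-21, 4), Add(16, Mul(4, 3)))) = Add(-34, Mul(Rational(-21, 4), Add(16, 12))) = Add(-34, Mul(Rational(-21, 4), 28)) = Add(-34, -147) = -181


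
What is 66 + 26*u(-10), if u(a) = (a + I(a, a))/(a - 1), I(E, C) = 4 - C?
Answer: 622/11 ≈ 56.545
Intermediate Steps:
u(a) = 4/(-1 + a) (u(a) = (a + (4 - a))/(a - 1) = 4/(-1 + a))
66 + 26*u(-10) = 66 + 26*(4/(-1 - 10)) = 66 + 26*(4/(-11)) = 66 + 26*(4*(-1/11)) = 66 + 26*(-4/11) = 66 - 104/11 = 622/11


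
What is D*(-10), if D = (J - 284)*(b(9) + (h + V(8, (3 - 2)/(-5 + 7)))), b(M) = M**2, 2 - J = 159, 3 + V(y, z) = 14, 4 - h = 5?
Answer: 401310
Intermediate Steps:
h = -1 (h = 4 - 1*5 = 4 - 5 = -1)
V(y, z) = 11 (V(y, z) = -3 + 14 = 11)
J = -157 (J = 2 - 1*159 = 2 - 159 = -157)
D = -40131 (D = (-157 - 284)*(9**2 + (-1 + 11)) = -441*(81 + 10) = -441*91 = -40131)
D*(-10) = -40131*(-10) = 401310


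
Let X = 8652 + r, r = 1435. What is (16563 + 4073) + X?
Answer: 30723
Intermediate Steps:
X = 10087 (X = 8652 + 1435 = 10087)
(16563 + 4073) + X = (16563 + 4073) + 10087 = 20636 + 10087 = 30723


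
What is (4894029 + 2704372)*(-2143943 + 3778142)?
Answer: 12417299315799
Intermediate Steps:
(4894029 + 2704372)*(-2143943 + 3778142) = 7598401*1634199 = 12417299315799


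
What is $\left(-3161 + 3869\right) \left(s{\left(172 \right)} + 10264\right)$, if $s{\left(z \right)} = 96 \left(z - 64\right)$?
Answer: $14607456$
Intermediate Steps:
$s{\left(z \right)} = -6144 + 96 z$ ($s{\left(z \right)} = 96 \left(-64 + z\right) = -6144 + 96 z$)
$\left(-3161 + 3869\right) \left(s{\left(172 \right)} + 10264\right) = \left(-3161 + 3869\right) \left(\left(-6144 + 96 \cdot 172\right) + 10264\right) = 708 \left(\left(-6144 + 16512\right) + 10264\right) = 708 \left(10368 + 10264\right) = 708 \cdot 20632 = 14607456$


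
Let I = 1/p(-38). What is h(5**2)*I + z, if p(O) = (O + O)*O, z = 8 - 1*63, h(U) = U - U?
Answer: -55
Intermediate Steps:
h(U) = 0
z = -55 (z = 8 - 63 = -55)
p(O) = 2*O**2 (p(O) = (2*O)*O = 2*O**2)
I = 1/2888 (I = 1/(2*(-38)**2) = 1/(2*1444) = 1/2888 ≈ 0.00034626)
h(5**2)*I + z = 0*(1/2888) - 55 = 0 - 55 = -55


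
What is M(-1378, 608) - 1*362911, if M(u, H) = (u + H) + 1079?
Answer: -362602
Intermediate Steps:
M(u, H) = 1079 + H + u (M(u, H) = (H + u) + 1079 = 1079 + H + u)
M(-1378, 608) - 1*362911 = (1079 + 608 - 1378) - 1*362911 = 309 - 362911 = -362602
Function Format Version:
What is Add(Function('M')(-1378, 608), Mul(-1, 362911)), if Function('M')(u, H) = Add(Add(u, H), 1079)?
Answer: -362602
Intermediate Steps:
Function('M')(u, H) = Add(1079, H, u) (Function('M')(u, H) = Add(Add(H, u), 1079) = Add(1079, H, u))
Add(Function('M')(-1378, 608), Mul(-1, 362911)) = Add(Add(1079, 608, -1378), Mul(-1, 362911)) = Add(309, -362911) = -362602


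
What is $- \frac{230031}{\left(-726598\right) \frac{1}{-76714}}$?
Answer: $- \frac{8823299067}{363299} \approx -24287.0$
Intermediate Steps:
$- \frac{230031}{\left(-726598\right) \frac{1}{-76714}} = - \frac{230031}{\left(-726598\right) \left(- \frac{1}{76714}\right)} = - \frac{230031}{\frac{363299}{38357}} = \left(-230031\right) \frac{38357}{363299} = - \frac{8823299067}{363299}$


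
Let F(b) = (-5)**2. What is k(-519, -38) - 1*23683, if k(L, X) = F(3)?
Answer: -23658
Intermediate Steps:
F(b) = 25
k(L, X) = 25
k(-519, -38) - 1*23683 = 25 - 1*23683 = 25 - 23683 = -23658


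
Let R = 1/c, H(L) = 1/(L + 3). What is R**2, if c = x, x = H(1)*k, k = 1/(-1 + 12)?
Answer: 1936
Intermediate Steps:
H(L) = 1/(3 + L)
k = 1/11 ≈ 0.090909
x = 1/44 (x = (1/11)/(3 + 1) = (1/11)/4 = (1/4)*(1/11) = 1/44 ≈ 0.022727)
c = 1/44 ≈ 0.022727
R = 44 (R = 1/(1/44) = 44)
R**2 = 44**2 = 1936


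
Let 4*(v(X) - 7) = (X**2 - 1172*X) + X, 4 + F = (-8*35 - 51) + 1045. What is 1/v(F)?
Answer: -2/163641 ≈ -1.2222e-5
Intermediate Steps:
F = 710 (F = -4 + ((-8*35 - 51) + 1045) = -4 + ((-280 - 51) + 1045) = -4 + (-331 + 1045) = -4 + 714 = 710)
v(X) = 7 - 1171*X/4 + X**2/4 (v(X) = 7 + ((X**2 - 1172*X) + X)/4 = 7 + (X**2 - 1171*X)/4 = 7 + (-1171*X/4 + X**2/4) = 7 - 1171*X/4 + X**2/4)
1/v(F) = 1/(7 - 1171/4*710 + (1/4)*710**2) = 1/(7 - 415705/2 + (1/4)*504100) = 1/(7 - 415705/2 + 126025) = 1/(-163641/2) = -2/163641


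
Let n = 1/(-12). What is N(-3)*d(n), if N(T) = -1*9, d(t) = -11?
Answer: 99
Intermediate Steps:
n = -1/12 ≈ -0.083333
N(T) = -9
N(-3)*d(n) = -9*(-11) = 99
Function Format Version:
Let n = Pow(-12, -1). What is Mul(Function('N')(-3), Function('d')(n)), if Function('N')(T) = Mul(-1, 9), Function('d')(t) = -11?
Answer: 99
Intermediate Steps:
n = Rational(-1, 12) ≈ -0.083333
Function('N')(T) = -9
Mul(Function('N')(-3), Function('d')(n)) = Mul(-9, -11) = 99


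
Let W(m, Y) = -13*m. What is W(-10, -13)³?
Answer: 2197000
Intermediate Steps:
W(-10, -13)³ = (-13*(-10))³ = 130³ = 2197000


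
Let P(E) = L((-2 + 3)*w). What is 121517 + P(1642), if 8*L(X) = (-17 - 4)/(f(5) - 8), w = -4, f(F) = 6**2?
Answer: 3888541/32 ≈ 1.2152e+5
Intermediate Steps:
f(F) = 36
L(X) = -3/32 (L(X) = ((-17 - 4)/(36 - 8))/8 = (-21/28)/8 = (-21*1/28)/8 = (1/8)*(-3/4) = -3/32)
P(E) = -3/32
121517 + P(1642) = 121517 - 3/32 = 3888541/32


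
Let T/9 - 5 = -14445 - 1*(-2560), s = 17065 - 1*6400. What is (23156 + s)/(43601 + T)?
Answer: -33821/63319 ≈ -0.53414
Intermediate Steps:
s = 10665 (s = 17065 - 6400 = 10665)
T = -106920 (T = 45 + 9*(-14445 - 1*(-2560)) = 45 + 9*(-14445 + 2560) = 45 + 9*(-11885) = 45 - 106965 = -106920)
(23156 + s)/(43601 + T) = (23156 + 10665)/(43601 - 106920) = 33821/(-63319) = 33821*(-1/63319) = -33821/63319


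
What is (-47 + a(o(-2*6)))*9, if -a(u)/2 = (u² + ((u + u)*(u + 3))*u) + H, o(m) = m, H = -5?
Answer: 43731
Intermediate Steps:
a(u) = 10 - 2*u² - 4*u²*(3 + u) (a(u) = -2*((u² + ((u + u)*(u + 3))*u) - 5) = -2*((u² + ((2*u)*(3 + u))*u) - 5) = -2*((u² + (2*u*(3 + u))*u) - 5) = -2*((u² + 2*u²*(3 + u)) - 5) = -2*(-5 + u² + 2*u²*(3 + u)) = 10 - 2*u² - 4*u²*(3 + u))
(-47 + a(o(-2*6)))*9 = (-47 + (10 - 14*(-2*6)² - 4*(-2*6)³))*9 = (-47 + (10 - 14*(-12)² - 4*(-12)³))*9 = (-47 + (10 - 14*144 - 4*(-1728)))*9 = (-47 + (10 - 2016 + 6912))*9 = (-47 + 4906)*9 = 4859*9 = 43731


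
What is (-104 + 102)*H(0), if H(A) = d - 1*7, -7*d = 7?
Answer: 16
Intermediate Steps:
d = -1 (d = -⅐*7 = -1)
H(A) = -8 (H(A) = -1 - 1*7 = -1 - 7 = -8)
(-104 + 102)*H(0) = (-104 + 102)*(-8) = -2*(-8) = 16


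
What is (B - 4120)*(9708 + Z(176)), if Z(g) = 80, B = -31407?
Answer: -347738276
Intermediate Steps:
(B - 4120)*(9708 + Z(176)) = (-31407 - 4120)*(9708 + 80) = -35527*9788 = -347738276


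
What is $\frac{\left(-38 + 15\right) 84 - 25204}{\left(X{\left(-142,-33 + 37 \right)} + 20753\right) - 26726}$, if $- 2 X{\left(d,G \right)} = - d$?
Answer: $\frac{6784}{1511} \approx 4.4897$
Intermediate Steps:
$X{\left(d,G \right)} = \frac{d}{2}$ ($X{\left(d,G \right)} = - \frac{\left(-1\right) d}{2} = \frac{d}{2}$)
$\frac{\left(-38 + 15\right) 84 - 25204}{\left(X{\left(-142,-33 + 37 \right)} + 20753\right) - 26726} = \frac{\left(-38 + 15\right) 84 - 25204}{\left(\frac{1}{2} \left(-142\right) + 20753\right) - 26726} = \frac{\left(-23\right) 84 - 25204}{\left(-71 + 20753\right) - 26726} = \frac{-1932 - 25204}{20682 - 26726} = - \frac{27136}{-6044} = \left(-27136\right) \left(- \frac{1}{6044}\right) = \frac{6784}{1511}$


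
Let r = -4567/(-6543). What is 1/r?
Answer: 6543/4567 ≈ 1.4327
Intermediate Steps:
r = 4567/6543 (r = -4567*(-1/6543) = 4567/6543 ≈ 0.69800)
1/r = 1/(4567/6543) = 6543/4567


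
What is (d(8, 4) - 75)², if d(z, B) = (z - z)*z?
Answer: 5625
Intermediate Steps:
d(z, B) = 0 (d(z, B) = 0*z = 0)
(d(8, 4) - 75)² = (0 - 75)² = (-75)² = 5625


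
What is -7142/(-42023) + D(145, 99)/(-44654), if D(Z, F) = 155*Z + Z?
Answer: -315820696/938247521 ≈ -0.33661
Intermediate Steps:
D(Z, F) = 156*Z
-7142/(-42023) + D(145, 99)/(-44654) = -7142/(-42023) + (156*145)/(-44654) = -7142*(-1/42023) + 22620*(-1/44654) = 7142/42023 - 11310/22327 = -315820696/938247521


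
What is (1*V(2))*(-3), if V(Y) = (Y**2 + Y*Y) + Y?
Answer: -30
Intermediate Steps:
V(Y) = Y + 2*Y**2 (V(Y) = (Y**2 + Y**2) + Y = 2*Y**2 + Y = Y + 2*Y**2)
(1*V(2))*(-3) = (1*(2*(1 + 2*2)))*(-3) = (1*(2*(1 + 4)))*(-3) = (1*(2*5))*(-3) = (1*10)*(-3) = 10*(-3) = -30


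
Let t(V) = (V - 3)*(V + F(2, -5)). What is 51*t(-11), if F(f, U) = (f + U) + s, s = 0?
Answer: 9996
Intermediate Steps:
F(f, U) = U + f (F(f, U) = (f + U) + 0 = (U + f) + 0 = U + f)
t(V) = (-3 + V)**2 (t(V) = (V - 3)*(V + (-5 + 2)) = (-3 + V)*(V - 3) = (-3 + V)*(-3 + V) = (-3 + V)**2)
51*t(-11) = 51*(9 + (-11)**2 - 6*(-11)) = 51*(9 + 121 + 66) = 51*196 = 9996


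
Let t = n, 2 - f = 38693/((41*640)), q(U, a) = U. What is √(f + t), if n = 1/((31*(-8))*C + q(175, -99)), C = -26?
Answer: √248020698957630/21723440 ≈ 0.72496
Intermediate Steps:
f = 13787/26240 (f = 2 - 38693/(41*640) = 2 - 38693/26240 = 13787/26240 ≈ 0.52542)
n = 1/6623 (n = 1/((31*(-8))*(-26) + 175) = 1/(-248*(-26) + 175) = 1/(6448 + 175) = 1/6623 ≈ 0.00015099)
t = 1/6623 ≈ 0.00015099
√(f + t) = √(13787/26240 + 1/6623) = √(91337541/173787520) = √248020698957630/21723440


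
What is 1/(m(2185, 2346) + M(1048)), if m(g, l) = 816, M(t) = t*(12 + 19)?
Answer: 1/33304 ≈ 3.0026e-5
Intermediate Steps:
M(t) = 31*t (M(t) = t*31 = 31*t)
1/(m(2185, 2346) + M(1048)) = 1/(816 + 31*1048) = 1/(816 + 32488) = 1/33304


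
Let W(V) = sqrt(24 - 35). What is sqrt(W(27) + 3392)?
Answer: sqrt(3392 + I*sqrt(11)) ≈ 58.241 + 0.0285*I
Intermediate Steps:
W(V) = I*sqrt(11) (W(V) = sqrt(-11) = I*sqrt(11))
sqrt(W(27) + 3392) = sqrt(I*sqrt(11) + 3392) = sqrt(3392 + I*sqrt(11))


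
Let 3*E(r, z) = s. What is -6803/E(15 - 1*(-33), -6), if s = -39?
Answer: 6803/13 ≈ 523.31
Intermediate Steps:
E(r, z) = -13 (E(r, z) = (⅓)*(-39) = -13)
-6803/E(15 - 1*(-33), -6) = -6803/(-13) = -6803*(-1/13) = 6803/13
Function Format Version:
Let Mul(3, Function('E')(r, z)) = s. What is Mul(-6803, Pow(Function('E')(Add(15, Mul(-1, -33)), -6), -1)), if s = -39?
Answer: Rational(6803, 13) ≈ 523.31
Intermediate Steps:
Function('E')(r, z) = -13 (Function('E')(r, z) = Mul(Rational(1, 3), -39) = -13)
Mul(-6803, Pow(Function('E')(Add(15, Mul(-1, -33)), -6), -1)) = Mul(-6803, Pow(-13, -1)) = Mul(-6803, Rational(-1, 13)) = Rational(6803, 13)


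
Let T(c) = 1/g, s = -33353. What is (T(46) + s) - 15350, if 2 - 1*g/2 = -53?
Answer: -5357329/110 ≈ -48703.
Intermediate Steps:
g = 110 (g = 4 - 2*(-53) = 4 + 106 = 110)
T(c) = 1/110
(T(46) + s) - 15350 = (1/110 - 33353) - 15350 = -3668829/110 - 15350 = -5357329/110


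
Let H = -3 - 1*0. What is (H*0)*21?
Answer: 0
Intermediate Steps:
H = -3 (H = -3 + 0 = -3)
(H*0)*21 = -3*0*21 = 0*21 = 0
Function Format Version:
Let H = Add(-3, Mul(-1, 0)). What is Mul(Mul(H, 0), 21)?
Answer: 0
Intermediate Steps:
H = -3 (H = Add(-3, 0) = -3)
Mul(Mul(H, 0), 21) = Mul(Mul(-3, 0), 21) = Mul(0, 21) = 0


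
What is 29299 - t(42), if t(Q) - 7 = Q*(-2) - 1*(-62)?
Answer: 29314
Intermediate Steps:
t(Q) = 69 - 2*Q (t(Q) = 7 + (Q*(-2) - 1*(-62)) = 7 + (-2*Q + 62) = 7 + (62 - 2*Q) = 69 - 2*Q)
29299 - t(42) = 29299 - (69 - 2*42) = 29299 - (69 - 84) = 29299 - 1*(-15) = 29299 + 15 = 29314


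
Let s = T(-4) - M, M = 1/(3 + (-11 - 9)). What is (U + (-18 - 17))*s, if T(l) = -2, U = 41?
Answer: -198/17 ≈ -11.647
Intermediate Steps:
M = -1/17 (M = 1/(3 - 20) = 1/(-17) = -1/17 ≈ -0.058824)
s = -33/17 (s = -2 - 1*(-1/17) = -2 + 1/17 = -33/17 ≈ -1.9412)
(U + (-18 - 17))*s = (41 + (-18 - 17))*(-33/17) = (41 - 35)*(-33/17) = 6*(-33/17) = -198/17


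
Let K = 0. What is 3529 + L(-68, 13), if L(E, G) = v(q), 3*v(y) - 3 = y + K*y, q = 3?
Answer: 3531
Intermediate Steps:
v(y) = 1 + y/3 (v(y) = 1 + (y + 0*y)/3 = 1 + (y + 0)/3 = 1 + y/3)
L(E, G) = 2 (L(E, G) = 1 + (1/3)*3 = 1 + 1 = 2)
3529 + L(-68, 13) = 3529 + 2 = 3531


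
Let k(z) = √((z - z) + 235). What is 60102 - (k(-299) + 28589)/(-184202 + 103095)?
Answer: 4874721503/81107 + √235/81107 ≈ 60102.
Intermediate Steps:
k(z) = √235 (k(z) = √(0 + 235) = √235)
60102 - (k(-299) + 28589)/(-184202 + 103095) = 60102 - (√235 + 28589)/(-184202 + 103095) = 60102 - (28589 + √235)/(-81107) = 60102 - (28589 + √235)*(-1)/81107 = 60102 - (-28589/81107 - √235/81107) = 60102 + (28589/81107 + √235/81107) = 4874721503/81107 + √235/81107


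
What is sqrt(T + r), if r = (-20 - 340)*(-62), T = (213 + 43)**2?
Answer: 68*sqrt(19) ≈ 296.41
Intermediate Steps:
T = 65536 (T = 256**2 = 65536)
r = 22320 (r = -360*(-62) = 22320)
sqrt(T + r) = sqrt(65536 + 22320) = sqrt(87856) = 68*sqrt(19)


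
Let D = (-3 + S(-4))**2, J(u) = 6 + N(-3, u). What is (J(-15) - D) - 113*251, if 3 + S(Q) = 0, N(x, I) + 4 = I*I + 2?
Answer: -28170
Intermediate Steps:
N(x, I) = -2 + I**2 (N(x, I) = -4 + (I*I + 2) = -4 + (I**2 + 2) = -4 + (2 + I**2) = -2 + I**2)
S(Q) = -3 (S(Q) = -3 + 0 = -3)
J(u) = 4 + u**2 (J(u) = 6 + (-2 + u**2) = 4 + u**2)
D = 36 (D = (-3 - 3)**2 = (-6)**2 = 36)
(J(-15) - D) - 113*251 = ((4 + (-15)**2) - 1*36) - 113*251 = ((4 + 225) - 36) - 28363 = (229 - 36) - 28363 = 193 - 28363 = -28170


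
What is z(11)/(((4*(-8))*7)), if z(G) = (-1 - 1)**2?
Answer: -1/56 ≈ -0.017857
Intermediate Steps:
z(G) = 4 (z(G) = (-2)**2 = 4)
z(11)/(((4*(-8))*7)) = 4/(((4*(-8))*7)) = 4/((-32*7)) = 4/(-224) = 4*(-1/224) = -1/56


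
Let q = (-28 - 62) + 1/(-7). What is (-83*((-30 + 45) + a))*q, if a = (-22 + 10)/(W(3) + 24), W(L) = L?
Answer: 6860863/63 ≈ 1.0890e+5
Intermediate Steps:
a = -4/9 (a = (-22 + 10)/(3 + 24) = -12/27 = -12*1/27 = -4/9 ≈ -0.44444)
q = -631/7 (q = -90 - ⅐ = -631/7 ≈ -90.143)
(-83*((-30 + 45) + a))*q = -83*((-30 + 45) - 4/9)*(-631/7) = -83*(15 - 4/9)*(-631/7) = -83*131/9*(-631/7) = -10873/9*(-631/7) = 6860863/63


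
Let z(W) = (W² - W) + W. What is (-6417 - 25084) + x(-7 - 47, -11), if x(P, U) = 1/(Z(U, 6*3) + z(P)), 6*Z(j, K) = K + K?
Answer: -92045921/2922 ≈ -31501.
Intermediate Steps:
Z(j, K) = K/3 (Z(j, K) = (K + K)/6 = (2*K)/6 = K/3)
z(W) = W²
x(P, U) = 1/(6 + P²) (x(P, U) = 1/((6*3)/3 + P²) = 1/((⅓)*18 + P²) = 1/(6 + P²))
(-6417 - 25084) + x(-7 - 47, -11) = (-6417 - 25084) + 1/(6 + (-7 - 47)²) = -31501 + 1/(6 + (-54)²) = -31501 + 1/(6 + 2916) = -31501 + 1/2922 = -92045921/2922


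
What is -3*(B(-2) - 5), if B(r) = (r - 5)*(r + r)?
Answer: -69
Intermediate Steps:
B(r) = 2*r*(-5 + r) (B(r) = (-5 + r)*(2*r) = 2*r*(-5 + r))
-3*(B(-2) - 5) = -3*(2*(-2)*(-5 - 2) - 5) = -3*(2*(-2)*(-7) - 5) = -3*(28 - 5) = -3*23 = -69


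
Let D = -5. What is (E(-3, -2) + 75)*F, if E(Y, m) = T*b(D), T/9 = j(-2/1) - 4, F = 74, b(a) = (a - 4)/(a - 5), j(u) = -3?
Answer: 6771/5 ≈ 1354.2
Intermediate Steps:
b(a) = (-4 + a)/(-5 + a)
T = -63 (T = 9*(-3 - 4) = 9*(-7) = -63)
E(Y, m) = -567/10 (E(Y, m) = -63*(-4 - 5)/(-5 - 5) = -63*(-9)/(-10) = -(-63)*(-9)/10 = -63*9/10 = -567/10)
(E(-3, -2) + 75)*F = (-567/10 + 75)*74 = (183/10)*74 = 6771/5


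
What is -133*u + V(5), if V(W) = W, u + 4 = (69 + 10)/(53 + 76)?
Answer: 58766/129 ≈ 455.55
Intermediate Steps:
u = -437/129 (u = -4 + (69 + 10)/(53 + 76) = -4 + 79/129 = -437/129 ≈ -3.3876)
-133*u + V(5) = -133*(-437/129) + 5 = 58121/129 + 5 = 58766/129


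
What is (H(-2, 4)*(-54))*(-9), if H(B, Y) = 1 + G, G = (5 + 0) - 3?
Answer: 1458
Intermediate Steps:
G = 2 (G = 5 - 3 = 2)
H(B, Y) = 3 (H(B, Y) = 1 + 2 = 3)
(H(-2, 4)*(-54))*(-9) = (3*(-54))*(-9) = -162*(-9) = 1458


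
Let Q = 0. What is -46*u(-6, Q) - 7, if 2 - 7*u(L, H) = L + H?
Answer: -417/7 ≈ -59.571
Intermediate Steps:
u(L, H) = 2/7 - H/7 - L/7 (u(L, H) = 2/7 - (L + H)/7 = 2/7 - (H + L)/7 = 2/7 + (-H/7 - L/7) = 2/7 - H/7 - L/7)
-46*u(-6, Q) - 7 = -46*(2/7 - ⅐*0 - ⅐*(-6)) - 7 = -46*(2/7 + 0 + 6/7) - 7 = -46*8/7 - 7 = -368/7 - 7 = -417/7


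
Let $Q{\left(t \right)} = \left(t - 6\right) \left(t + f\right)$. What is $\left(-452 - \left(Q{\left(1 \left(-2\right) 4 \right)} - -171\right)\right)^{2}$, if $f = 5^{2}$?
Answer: $148225$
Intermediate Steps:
$f = 25$
$Q{\left(t \right)} = \left(-6 + t\right) \left(25 + t\right)$ ($Q{\left(t \right)} = \left(t - 6\right) \left(t + 25\right) = \left(-6 + t\right) \left(25 + t\right)$)
$\left(-452 - \left(Q{\left(1 \left(-2\right) 4 \right)} - -171\right)\right)^{2} = \left(-452 - \left(\left(-150 + \left(1 \left(-2\right) 4\right)^{2} + 19 \cdot 1 \left(-2\right) 4\right) - -171\right)\right)^{2} = \left(-452 - \left(\left(-150 + \left(\left(-2\right) 4\right)^{2} + 19 \left(\left(-2\right) 4\right)\right) + 171\right)\right)^{2} = \left(-452 - \left(\left(-150 + \left(-8\right)^{2} + 19 \left(-8\right)\right) + 171\right)\right)^{2} = \left(-452 - \left(\left(-150 + 64 - 152\right) + 171\right)\right)^{2} = \left(-452 - \left(-238 + 171\right)\right)^{2} = \left(-452 - -67\right)^{2} = \left(-452 + 67\right)^{2} = \left(-385\right)^{2} = 148225$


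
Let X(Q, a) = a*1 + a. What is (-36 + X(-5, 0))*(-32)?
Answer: 1152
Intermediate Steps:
X(Q, a) = 2*a (X(Q, a) = a + a = 2*a)
(-36 + X(-5, 0))*(-32) = (-36 + 2*0)*(-32) = (-36 + 0)*(-32) = -36*(-32) = 1152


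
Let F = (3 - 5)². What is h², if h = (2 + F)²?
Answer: 1296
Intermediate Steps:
F = 4 (F = (-2)² = 4)
h = 36 (h = (2 + 4)² = 6² = 36)
h² = 36² = 1296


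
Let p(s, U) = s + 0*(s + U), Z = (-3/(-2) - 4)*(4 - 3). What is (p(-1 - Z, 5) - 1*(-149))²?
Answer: 90601/4 ≈ 22650.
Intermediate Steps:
Z = -5/2 (Z = (-3*(-½) - 4)*1 = (3/2 - 4)*1 = -5/2*1 = -5/2 ≈ -2.5000)
p(s, U) = s (p(s, U) = s + 0*(U + s) = s + 0 = s)
(p(-1 - Z, 5) - 1*(-149))² = ((-1 - 1*(-5/2)) - 1*(-149))² = ((-1 + 5/2) + 149)² = (3/2 + 149)² = (301/2)² = 90601/4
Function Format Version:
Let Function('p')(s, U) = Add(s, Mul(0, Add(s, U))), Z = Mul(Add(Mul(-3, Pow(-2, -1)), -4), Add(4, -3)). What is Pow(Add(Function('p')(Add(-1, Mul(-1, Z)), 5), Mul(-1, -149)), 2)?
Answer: Rational(90601, 4) ≈ 22650.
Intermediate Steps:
Z = Rational(-5, 2) (Z = Mul(Add(Mul(-3, Rational(-1, 2)), -4), 1) = Mul(Add(Rational(3, 2), -4), 1) = Mul(Rational(-5, 2), 1) = Rational(-5, 2) ≈ -2.5000)
Function('p')(s, U) = s (Function('p')(s, U) = Add(s, Mul(0, Add(U, s))) = Add(s, 0) = s)
Pow(Add(Function('p')(Add(-1, Mul(-1, Z)), 5), Mul(-1, -149)), 2) = Pow(Add(Add(-1, Mul(-1, Rational(-5, 2))), Mul(-1, -149)), 2) = Pow(Add(Add(-1, Rational(5, 2)), 149), 2) = Pow(Add(Rational(3, 2), 149), 2) = Pow(Rational(301, 2), 2) = Rational(90601, 4)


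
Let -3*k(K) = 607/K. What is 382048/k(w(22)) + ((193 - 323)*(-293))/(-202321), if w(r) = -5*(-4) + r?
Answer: -9739361130038/122808847 ≈ -79305.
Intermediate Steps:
w(r) = 20 + r
k(K) = -607/(3*K)
382048/k(w(22)) + ((193 - 323)*(-293))/(-202321) = 382048/((-607/(3*(20 + 22)))) + ((193 - 323)*(-293))/(-202321) = 382048/((-607/3/42)) - 130*(-293)*(-1/202321) = 382048/((-607/3*1/42)) + 38090*(-1/202321) = 382048/(-607/126) - 38090/202321 = 382048*(-126/607) - 38090/202321 = -48138048/607 - 38090/202321 = -9739361130038/122808847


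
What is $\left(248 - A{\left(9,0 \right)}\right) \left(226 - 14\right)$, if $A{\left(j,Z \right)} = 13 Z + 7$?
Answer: $51092$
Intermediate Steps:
$A{\left(j,Z \right)} = 7 + 13 Z$
$\left(248 - A{\left(9,0 \right)}\right) \left(226 - 14\right) = \left(248 - \left(7 + 13 \cdot 0\right)\right) \left(226 - 14\right) = \left(248 - \left(7 + 0\right)\right) 212 = \left(248 - 7\right) 212 = 241 \cdot 212 = 51092$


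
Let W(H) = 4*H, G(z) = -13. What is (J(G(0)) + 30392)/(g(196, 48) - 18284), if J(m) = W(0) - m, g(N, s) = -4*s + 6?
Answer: -6081/3694 ≈ -1.6462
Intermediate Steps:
g(N, s) = 6 - 4*s
J(m) = -m (J(m) = 4*0 - m = 0 - m = -m)
(J(G(0)) + 30392)/(g(196, 48) - 18284) = (-1*(-13) + 30392)/((6 - 4*48) - 18284) = (13 + 30392)/((6 - 192) - 18284) = 30405/(-186 - 18284) = 30405/(-18470) = 30405*(-1/18470) = -6081/3694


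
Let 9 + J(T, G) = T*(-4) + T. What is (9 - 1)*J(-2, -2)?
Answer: -24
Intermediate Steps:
J(T, G) = -9 - 3*T (J(T, G) = -9 + (T*(-4) + T) = -9 + (-4*T + T) = -9 - 3*T)
(9 - 1)*J(-2, -2) = (9 - 1)*(-9 - 3*(-2)) = 8*(-9 + 6) = 8*(-3) = -24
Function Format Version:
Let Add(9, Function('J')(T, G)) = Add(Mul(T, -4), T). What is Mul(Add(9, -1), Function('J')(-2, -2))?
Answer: -24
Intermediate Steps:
Function('J')(T, G) = Add(-9, Mul(-3, T)) (Function('J')(T, G) = Add(-9, Add(Mul(T, -4), T)) = Add(-9, Add(Mul(-4, T), T)) = Add(-9, Mul(-3, T)))
Mul(Add(9, -1), Function('J')(-2, -2)) = Mul(Add(9, -1), Add(-9, Mul(-3, -2))) = Mul(8, Add(-9, 6)) = Mul(8, -3) = -24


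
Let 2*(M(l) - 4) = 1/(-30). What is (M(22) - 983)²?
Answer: 3450505081/3600 ≈ 9.5847e+5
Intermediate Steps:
M(l) = 239/60 (M(l) = 4 + (½)/(-30) = 4 + (½)*(-1/30) = 4 - 1/60 = 239/60)
(M(22) - 983)² = (239/60 - 983)² = (-58741/60)² = 3450505081/3600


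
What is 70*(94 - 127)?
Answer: -2310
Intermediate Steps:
70*(94 - 127) = 70*(-33) = -2310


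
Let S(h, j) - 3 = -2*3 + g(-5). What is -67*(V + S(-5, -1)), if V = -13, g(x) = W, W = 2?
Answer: 938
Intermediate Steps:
g(x) = 2
S(h, j) = -1 (S(h, j) = 3 + (-2*3 + 2) = 3 + (-6 + 2) = 3 - 4 = -1)
-67*(V + S(-5, -1)) = -67*(-13 - 1) = -67*(-14) = 938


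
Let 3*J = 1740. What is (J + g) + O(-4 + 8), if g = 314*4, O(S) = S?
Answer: 1840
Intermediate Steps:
J = 580 (J = (⅓)*1740 = 580)
g = 1256
(J + g) + O(-4 + 8) = (580 + 1256) + (-4 + 8) = 1836 + 4 = 1840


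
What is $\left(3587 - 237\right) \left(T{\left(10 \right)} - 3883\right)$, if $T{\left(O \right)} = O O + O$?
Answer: $-12639550$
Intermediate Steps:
$T{\left(O \right)} = O + O^{2}$ ($T{\left(O \right)} = O^{2} + O = O + O^{2}$)
$\left(3587 - 237\right) \left(T{\left(10 \right)} - 3883\right) = \left(3587 - 237\right) \left(10 \left(1 + 10\right) - 3883\right) = 3350 \left(10 \cdot 11 - 3883\right) = 3350 \left(110 - 3883\right) = 3350 \left(-3773\right) = -12639550$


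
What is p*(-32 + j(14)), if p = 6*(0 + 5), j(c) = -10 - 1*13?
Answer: -1650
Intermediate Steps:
j(c) = -23 (j(c) = -10 - 13 = -23)
p = 30 (p = 6*5 = 30)
p*(-32 + j(14)) = 30*(-32 - 23) = 30*(-55) = -1650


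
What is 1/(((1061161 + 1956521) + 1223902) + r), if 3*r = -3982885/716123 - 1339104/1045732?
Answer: 561654552777/2382303683587711115 ≈ 2.3576e-7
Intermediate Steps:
r = -1280998367653/561654552777 (r = (-3982885/716123 - 1339104/1045732)/3 = (-3982885*1/716123 - 1339104*1/1045732)/3 = (-3982885/716123 - 334776/261433)/3 = (⅓)*(-1280998367653/187218184259) = -1280998367653/561654552777 ≈ -2.2808)
1/(((1061161 + 1956521) + 1223902) + r) = 1/(((1061161 + 1956521) + 1223902) - 1280998367653/561654552777) = 1/((3017682 + 1223902) - 1280998367653/561654552777) = 1/(4241584 - 1280998367653/561654552777) = 1/(2382303683587711115/561654552777) = 561654552777/2382303683587711115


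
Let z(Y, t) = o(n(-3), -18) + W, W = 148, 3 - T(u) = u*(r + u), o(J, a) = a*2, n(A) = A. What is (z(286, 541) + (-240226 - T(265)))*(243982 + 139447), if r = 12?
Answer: -63922215448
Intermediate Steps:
o(J, a) = 2*a
T(u) = 3 - u*(12 + u)
z(Y, t) = 112 (z(Y, t) = 2*(-18) + 148 = -36 + 148 = 112)
(z(286, 541) + (-240226 - T(265)))*(243982 + 139447) = (112 + (-240226 - (3 - 1*265**2 - 12*265)))*(243982 + 139447) = (112 + (-240226 - (3 - 1*70225 - 3180)))*383429 = (112 + (-240226 - (3 - 70225 - 3180)))*383429 = (112 + (-240226 - 1*(-73402)))*383429 = (112 + (-240226 + 73402))*383429 = (112 - 166824)*383429 = -166712*383429 = -63922215448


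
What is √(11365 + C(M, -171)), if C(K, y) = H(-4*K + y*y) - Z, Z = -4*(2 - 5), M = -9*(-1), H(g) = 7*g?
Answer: 2*√53947 ≈ 464.53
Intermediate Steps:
M = 9
Z = 12 (Z = -4*(-3) = 12)
C(K, y) = -12 - 28*K + 7*y² (C(K, y) = 7*(-4*K + y*y) - 1*12 = 7*(-4*K + y²) - 12 = 7*(y² - 4*K) - 12 = (-28*K + 7*y²) - 12 = -12 - 28*K + 7*y²)
√(11365 + C(M, -171)) = √(11365 + (-12 - 28*9 + 7*(-171)²)) = √(11365 + (-12 - 252 + 7*29241)) = √(11365 + (-12 - 252 + 204687)) = √(11365 + 204423) = √215788 = 2*√53947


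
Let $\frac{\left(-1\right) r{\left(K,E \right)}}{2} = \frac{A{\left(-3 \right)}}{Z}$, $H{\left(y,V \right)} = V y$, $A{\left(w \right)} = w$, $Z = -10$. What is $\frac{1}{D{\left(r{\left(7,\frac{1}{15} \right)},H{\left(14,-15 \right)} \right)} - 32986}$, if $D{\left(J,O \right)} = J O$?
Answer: $- \frac{1}{32860} \approx -3.0432 \cdot 10^{-5}$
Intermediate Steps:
$r{\left(K,E \right)} = - \frac{3}{5}$ ($r{\left(K,E \right)} = - 2 \left(- \frac{3}{-10}\right) = - 2 \left(\left(-3\right) \left(- \frac{1}{10}\right)\right) = \left(-2\right) \frac{3}{10} = - \frac{3}{5}$)
$\frac{1}{D{\left(r{\left(7,\frac{1}{15} \right)},H{\left(14,-15 \right)} \right)} - 32986} = \frac{1}{- \frac{3 \left(\left(-15\right) 14\right)}{5} - 32986} = \frac{1}{\left(- \frac{3}{5}\right) \left(-210\right) - 32986} = \frac{1}{126 - 32986} = \frac{1}{-32860} = - \frac{1}{32860}$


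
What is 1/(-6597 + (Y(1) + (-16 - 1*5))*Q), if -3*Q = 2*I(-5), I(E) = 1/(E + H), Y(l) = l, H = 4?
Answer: -3/19831 ≈ -0.00015128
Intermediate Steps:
I(E) = 1/(4 + E) (I(E) = 1/(E + 4) = 1/(4 + E))
Q = 2/3 (Q = -2/(3*(4 - 5)) = -2/(3*(-1)) = -2*(-1)/3 = -1/3*(-2) = 2/3 ≈ 0.66667)
1/(-6597 + (Y(1) + (-16 - 1*5))*Q) = 1/(-6597 + (1 + (-16 - 1*5))*(2/3)) = 1/(-6597 + (1 + (-16 - 5))*(2/3)) = 1/(-6597 + (1 - 21)*(2/3)) = 1/(-6597 - 20*2/3) = 1/(-6597 - 40/3) = 1/(-19831/3) = -3/19831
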